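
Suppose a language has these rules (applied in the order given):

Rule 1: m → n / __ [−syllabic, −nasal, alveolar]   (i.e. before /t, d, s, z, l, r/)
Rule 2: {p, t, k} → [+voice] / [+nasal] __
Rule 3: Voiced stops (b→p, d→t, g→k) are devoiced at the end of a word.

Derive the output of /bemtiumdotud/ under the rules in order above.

Rule 1 (nasal place assimilation): /m/ precedes the alveolar consonant /t/, so it assimilates in place to [n]. /m/ precedes the alveolar consonant /d/, so it assimilates in place to [n]. /bemtiumdotud/ → bentiundotud.
Rule 2 (post-nasal voicing): /t/ is a voiceless stop immediately after the nasal /n/, so it voices to [d]. /bentiundotud/ → bendiundotud.
Rule 3 (final devoicing): /d/ is a voiced stop in word-final position, so it devoices to [t]. /bendiundotud/ → bendiundotut.

bendiundotut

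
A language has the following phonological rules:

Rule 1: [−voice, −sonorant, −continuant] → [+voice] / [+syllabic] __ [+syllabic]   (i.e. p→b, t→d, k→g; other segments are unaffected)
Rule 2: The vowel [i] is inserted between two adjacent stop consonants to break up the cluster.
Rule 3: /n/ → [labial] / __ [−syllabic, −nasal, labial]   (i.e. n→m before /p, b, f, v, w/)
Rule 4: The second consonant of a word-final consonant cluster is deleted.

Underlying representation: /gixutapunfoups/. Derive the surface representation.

Rule 1 (intervocalic voicing): /t/ is a voiceless stop between vowels /u/ and /a/, so it voices to [d]. /p/ is a voiceless stop between vowels /a/ and /u/, so it voices to [b]. /gixutapunfoups/ → gixudabunfoups.
Rule 2 (stop-cluster i-epenthesis): no segment meets the environment; /gixudabunfoups/ is unchanged.
Rule 3 (nasal place assimilation): /n/ precedes the labial consonant /f/, so it assimilates in place to [m]. /gixudabunfoups/ → gixudabumfoups.
Rule 4 (final cluster simplification): /s/ is the second consonant of a word-final cluster /ps/, so it deletes. /gixudabumfoups/ → gixudabumfoup.

gixudabumfoup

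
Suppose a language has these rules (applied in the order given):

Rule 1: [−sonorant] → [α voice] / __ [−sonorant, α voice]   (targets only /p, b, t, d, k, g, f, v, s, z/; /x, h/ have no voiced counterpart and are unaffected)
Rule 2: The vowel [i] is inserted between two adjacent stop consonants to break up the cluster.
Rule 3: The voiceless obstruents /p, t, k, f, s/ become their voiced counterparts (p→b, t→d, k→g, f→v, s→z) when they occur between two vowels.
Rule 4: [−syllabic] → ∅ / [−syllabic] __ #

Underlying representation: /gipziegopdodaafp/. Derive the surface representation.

Rule 1 (regressive voicing assimilation): /p/ precedes the voiced obstruent /z/, so it voices to [b] by assimilation. /p/ precedes the voiced obstruent /d/, so it voices to [b] by assimilation. /gipziegopdodaafp/ → gibziegobdodaafp.
Rule 2 (stop-cluster i-epenthesis): /b/ and /d/ form a stop–stop cluster, so [i] is inserted between them. /gibziegobdodaafp/ → gibziegobidodaafp.
Rule 3 (intervocalic voicing): no segment meets the environment; /gibziegobidodaafp/ is unchanged.
Rule 4 (final cluster simplification): /p/ is the second consonant of a word-final cluster /fp/, so it deletes. /gibziegobidodaafp/ → gibziegobidodaaf.

gibziegobidodaaf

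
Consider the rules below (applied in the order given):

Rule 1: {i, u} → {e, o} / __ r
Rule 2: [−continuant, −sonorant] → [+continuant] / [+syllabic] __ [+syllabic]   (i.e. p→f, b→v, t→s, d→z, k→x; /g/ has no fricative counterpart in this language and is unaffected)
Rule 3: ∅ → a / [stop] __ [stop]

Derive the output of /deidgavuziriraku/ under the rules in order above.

Rule 1 (pre-rhotic lowering): /i/ is a high vowel immediately before /r/, so it lowers to [e]. /i/ is a high vowel immediately before /r/, so it lowers to [e]. /deidgavuziriraku/ → deidgavuzereraku.
Rule 2 (intervocalic spirantization): /k/ is a stop between vowels /a/ and /u/, so it spirantizes to the fricative [x]. /deidgavuzereraku/ → deidgavuzereraxu.
Rule 3 (stop-cluster a-epenthesis): /d/ and /g/ form a stop–stop cluster, so [a] is inserted between them. /deidgavuzereraxu/ → deidagavuzereraxu.

deidagavuzereraxu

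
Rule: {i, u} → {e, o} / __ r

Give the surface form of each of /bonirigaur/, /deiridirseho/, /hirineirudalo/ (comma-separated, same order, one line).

bonerigaor, deeriderseho, herineerudalo

/bonirigaur/: /i/ is a high vowel immediately before /r/, so it lowers to [e]. /u/ is a high vowel immediately before /r/, so it lowers to [o]. → [bonerigaor].
/deiridirseho/: /i/ is a high vowel immediately before /r/, so it lowers to [e]. /i/ is a high vowel immediately before /r/, so it lowers to [e]. → [deeriderseho].
/hirineirudalo/: /i/ is a high vowel immediately before /r/, so it lowers to [e]. /i/ is a high vowel immediately before /r/, so it lowers to [e]. → [herineerudalo].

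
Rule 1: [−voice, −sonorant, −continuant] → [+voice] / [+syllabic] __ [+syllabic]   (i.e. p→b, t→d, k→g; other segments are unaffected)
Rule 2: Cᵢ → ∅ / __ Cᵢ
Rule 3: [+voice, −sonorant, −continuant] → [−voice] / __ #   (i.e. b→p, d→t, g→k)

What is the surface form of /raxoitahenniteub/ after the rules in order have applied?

Rule 1 (intervocalic voicing): /t/ is a voiceless stop between vowels /i/ and /a/, so it voices to [d]. /t/ is a voiceless stop between vowels /i/ and /e/, so it voices to [d]. /raxoitahenniteub/ → raxoidahennideub.
Rule 2 (degemination): /nn/ is a geminate; the first /n/ deletes. /raxoidahennideub/ → raxoidahenideub.
Rule 3 (final devoicing): /b/ is a voiced stop in word-final position, so it devoices to [p]. /raxoidahenideub/ → raxoidahenideup.

raxoidahenideup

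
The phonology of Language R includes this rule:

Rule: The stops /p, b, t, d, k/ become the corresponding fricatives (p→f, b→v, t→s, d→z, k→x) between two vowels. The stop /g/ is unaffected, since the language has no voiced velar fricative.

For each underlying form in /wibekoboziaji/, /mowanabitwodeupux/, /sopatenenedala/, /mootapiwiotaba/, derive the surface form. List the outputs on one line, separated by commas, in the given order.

/wibekoboziaji/: /b/ is a stop between vowels /i/ and /e/, so it spirantizes to the fricative [v]. /k/ is a stop between vowels /e/ and /o/, so it spirantizes to the fricative [x]. /b/ is a stop between vowels /o/ and /o/, so it spirantizes to the fricative [v]. → [wivexovoziaji].
/mowanabitwodeupux/: /b/ is a stop between vowels /a/ and /i/, so it spirantizes to the fricative [v]. /d/ is a stop between vowels /o/ and /e/, so it spirantizes to the fricative [z]. /p/ is a stop between vowels /u/ and /u/, so it spirantizes to the fricative [f]. → [mowanavitwozeufux].
/sopatenenedala/: /p/ is a stop between vowels /o/ and /a/, so it spirantizes to the fricative [f]. /t/ is a stop between vowels /a/ and /e/, so it spirantizes to the fricative [s]. /d/ is a stop between vowels /e/ and /a/, so it spirantizes to the fricative [z]. → [sofasenenezala].
/mootapiwiotaba/: /t/ is a stop between vowels /o/ and /a/, so it spirantizes to the fricative [s]. /p/ is a stop between vowels /a/ and /i/, so it spirantizes to the fricative [f]. /t/ is a stop between vowels /o/ and /a/, so it spirantizes to the fricative [s]. /b/ is a stop between vowels /a/ and /a/, so it spirantizes to the fricative [v]. → [moosafiwiosava].

wivexovoziaji, mowanavitwozeufux, sofasenenezala, moosafiwiosava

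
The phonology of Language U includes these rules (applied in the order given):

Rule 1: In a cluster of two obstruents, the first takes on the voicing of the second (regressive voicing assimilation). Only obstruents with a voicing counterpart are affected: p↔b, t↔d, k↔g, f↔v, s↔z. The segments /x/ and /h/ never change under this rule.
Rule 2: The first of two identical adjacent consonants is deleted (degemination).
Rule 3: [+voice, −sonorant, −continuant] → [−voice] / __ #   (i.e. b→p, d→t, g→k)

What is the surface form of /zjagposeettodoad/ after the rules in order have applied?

Rule 1 (regressive voicing assimilation): /g/ precedes the voiceless obstruent /p/, so it devoices to [k] by assimilation. /zjagposeettodoad/ → zjakposeettodoad.
Rule 2 (degemination): /tt/ is a geminate; the first /t/ deletes. /zjakposeettodoad/ → zjakposeetodoad.
Rule 3 (final devoicing): /d/ is a voiced stop in word-final position, so it devoices to [t]. /zjakposeetodoad/ → zjakposeetodoat.

zjakposeetodoat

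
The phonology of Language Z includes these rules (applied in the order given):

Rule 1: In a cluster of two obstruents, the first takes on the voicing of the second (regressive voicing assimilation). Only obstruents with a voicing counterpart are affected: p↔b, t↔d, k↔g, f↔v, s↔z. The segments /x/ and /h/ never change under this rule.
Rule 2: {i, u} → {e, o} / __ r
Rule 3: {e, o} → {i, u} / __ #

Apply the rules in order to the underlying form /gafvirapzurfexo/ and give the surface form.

Rule 1 (regressive voicing assimilation): /f/ precedes the voiced obstruent /v/, so it voices to [v] by assimilation. /p/ precedes the voiced obstruent /z/, so it voices to [b] by assimilation. /gafvirapzurfexo/ → gavvirabzurfexo.
Rule 2 (pre-rhotic lowering): /i/ is a high vowel immediately before /r/, so it lowers to [e]. /u/ is a high vowel immediately before /r/, so it lowers to [o]. /gavvirabzurfexo/ → gavverabzorfexo.
Rule 3 (final vowel raising): /o/ is a mid vowel in word-final position, so it raises to [u]. /gavverabzorfexo/ → gavverabzorfexu.

gavverabzorfexu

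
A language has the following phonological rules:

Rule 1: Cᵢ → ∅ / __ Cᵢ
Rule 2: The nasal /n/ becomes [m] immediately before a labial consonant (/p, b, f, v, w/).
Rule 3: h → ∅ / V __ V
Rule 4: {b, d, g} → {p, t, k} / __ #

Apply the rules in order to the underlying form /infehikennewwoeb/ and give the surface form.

Rule 1 (degemination): /nn/ is a geminate; the first /n/ deletes. /ww/ is a geminate; the first /w/ deletes. /infehikennewwoeb/ → infehikenewoeb.
Rule 2 (nasal place assimilation): /n/ precedes the labial consonant /f/, so it assimilates in place to [m]. /infehikenewoeb/ → imfehikenewoeb.
Rule 3 (intervocalic h-deletion): /h/ occurs between vowels /e/ and /i/, so it deletes. /imfehikenewoeb/ → imfeikenewoeb.
Rule 4 (final devoicing): /b/ is a voiced stop in word-final position, so it devoices to [p]. /imfeikenewoeb/ → imfeikenewoep.

imfeikenewoep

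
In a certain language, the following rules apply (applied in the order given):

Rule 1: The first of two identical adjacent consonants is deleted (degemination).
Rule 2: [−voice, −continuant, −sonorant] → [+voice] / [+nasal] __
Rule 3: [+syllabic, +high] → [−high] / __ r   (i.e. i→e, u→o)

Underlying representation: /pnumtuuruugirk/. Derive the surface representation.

pnumduoruugerk

Rule 1 (degemination): no segment meets the environment; /pnumtuuruugirk/ is unchanged.
Rule 2 (post-nasal voicing): /t/ is a voiceless stop immediately after the nasal /m/, so it voices to [d]. /pnumtuuruugirk/ → pnumduuruugirk.
Rule 3 (pre-rhotic lowering): /u/ is a high vowel immediately before /r/, so it lowers to [o]. /i/ is a high vowel immediately before /r/, so it lowers to [e]. /pnumduuruugirk/ → pnumduoruugerk.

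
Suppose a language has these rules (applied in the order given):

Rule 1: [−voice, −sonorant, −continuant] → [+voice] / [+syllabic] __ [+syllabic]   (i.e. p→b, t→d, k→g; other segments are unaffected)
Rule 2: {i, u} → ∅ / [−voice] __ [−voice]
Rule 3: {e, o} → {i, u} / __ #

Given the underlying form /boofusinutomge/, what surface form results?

boofsinudomgi

Rule 1 (intervocalic voicing): /t/ is a voiceless stop between vowels /u/ and /o/, so it voices to [d]. /boofusinutomge/ → boofusinudomge.
Rule 2 (high vowel syncope): /u/ is a high vowel flanked by voiceless consonants /f/ and /s/, so it deletes. /boofusinudomge/ → boofsinudomge.
Rule 3 (final vowel raising): /e/ is a mid vowel in word-final position, so it raises to [i]. /boofsinudomge/ → boofsinudomgi.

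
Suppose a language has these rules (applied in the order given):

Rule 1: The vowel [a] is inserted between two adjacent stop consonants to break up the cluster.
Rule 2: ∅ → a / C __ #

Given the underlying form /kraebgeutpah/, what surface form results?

kraebageutapaha

Rule 1 (stop-cluster a-epenthesis): /b/ and /g/ form a stop–stop cluster, so [a] is inserted between them. /t/ and /p/ form a stop–stop cluster, so [a] is inserted between them. /kraebgeutpah/ → kraebageutapah.
Rule 2 (final a-epenthesis): the form ends in the consonant /h/, so [a] is inserted word-finally. /kraebageutapah/ → kraebageutapaha.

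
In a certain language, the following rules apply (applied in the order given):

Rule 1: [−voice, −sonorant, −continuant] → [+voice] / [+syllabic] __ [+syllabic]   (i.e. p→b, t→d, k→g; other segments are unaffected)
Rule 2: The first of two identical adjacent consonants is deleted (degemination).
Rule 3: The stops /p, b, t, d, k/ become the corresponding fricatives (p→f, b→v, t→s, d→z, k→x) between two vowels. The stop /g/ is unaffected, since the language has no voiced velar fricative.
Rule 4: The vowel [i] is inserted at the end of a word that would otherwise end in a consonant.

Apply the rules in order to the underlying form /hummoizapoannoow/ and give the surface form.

humoizavoanoowi

Rule 1 (intervocalic voicing): /p/ is a voiceless stop between vowels /a/ and /o/, so it voices to [b]. /hummoizapoannoow/ → hummoizaboannoow.
Rule 2 (degemination): /mm/ is a geminate; the first /m/ deletes. /nn/ is a geminate; the first /n/ deletes. /hummoizaboannoow/ → humoizaboanoow.
Rule 3 (intervocalic spirantization): /b/ is a stop between vowels /a/ and /o/, so it spirantizes to the fricative [v]. /humoizaboanoow/ → humoizavoanoow.
Rule 4 (final i-epenthesis): the form ends in the consonant /w/, so [i] is inserted word-finally. /humoizavoanoow/ → humoizavoanoowi.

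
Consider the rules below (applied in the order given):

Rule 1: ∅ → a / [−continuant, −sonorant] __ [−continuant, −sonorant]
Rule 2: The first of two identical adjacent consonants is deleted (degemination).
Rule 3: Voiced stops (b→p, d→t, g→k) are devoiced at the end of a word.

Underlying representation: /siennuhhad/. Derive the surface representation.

sienuhat

Rule 1 (stop-cluster a-epenthesis): no segment meets the environment; /siennuhhad/ is unchanged.
Rule 2 (degemination): /nn/ is a geminate; the first /n/ deletes. /hh/ is a geminate; the first /h/ deletes. /siennuhhad/ → sienuhad.
Rule 3 (final devoicing): /d/ is a voiced stop in word-final position, so it devoices to [t]. /sienuhad/ → sienuhat.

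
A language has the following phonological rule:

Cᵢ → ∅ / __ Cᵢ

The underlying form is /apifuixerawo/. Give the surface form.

apifuixerawo

No segment of /apifuixerawo/ meets the structural description of the rule, so the form surfaces unchanged.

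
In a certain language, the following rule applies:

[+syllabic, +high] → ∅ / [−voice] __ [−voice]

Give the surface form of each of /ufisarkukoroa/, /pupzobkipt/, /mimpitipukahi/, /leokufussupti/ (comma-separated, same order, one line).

ufsarkkoroa, ppzobkpt, mimptpkahi, leokfsspti

/ufisarkukoroa/: /i/ is a high vowel flanked by voiceless consonants /f/ and /s/, so it deletes. /u/ is a high vowel flanked by voiceless consonants /k/ and /k/, so it deletes. → [ufsarkkoroa].
/pupzobkipt/: /u/ is a high vowel flanked by voiceless consonants /p/ and /p/, so it deletes. /i/ is a high vowel flanked by voiceless consonants /k/ and /p/, so it deletes. → [ppzobkpt].
/mimpitipukahi/: /i/ is a high vowel flanked by voiceless consonants /p/ and /t/, so it deletes. /i/ is a high vowel flanked by voiceless consonants /t/ and /p/, so it deletes. /u/ is a high vowel flanked by voiceless consonants /p/ and /k/, so it deletes. → [mimptpkahi].
/leokufussupti/: /u/ is a high vowel flanked by voiceless consonants /k/ and /f/, so it deletes. /u/ is a high vowel flanked by voiceless consonants /f/ and /s/, so it deletes. /u/ is a high vowel flanked by voiceless consonants /s/ and /p/, so it deletes. → [leokfsspti].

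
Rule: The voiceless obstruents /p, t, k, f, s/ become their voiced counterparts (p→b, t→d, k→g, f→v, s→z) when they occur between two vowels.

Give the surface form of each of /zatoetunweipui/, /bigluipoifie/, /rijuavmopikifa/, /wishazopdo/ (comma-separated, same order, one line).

/zatoetunweipui/: /t/ is a voiceless obstruent between vowels /a/ and /o/, so it voices to [d]. /t/ is a voiceless obstruent between vowels /e/ and /u/, so it voices to [d]. /p/ is a voiceless obstruent between vowels /i/ and /u/, so it voices to [b]. → [zadoedunweibui].
/bigluipoifie/: /p/ is a voiceless obstruent between vowels /i/ and /o/, so it voices to [b]. /f/ is a voiceless obstruent between vowels /i/ and /i/, so it voices to [v]. → [bigluiboivie].
/rijuavmopikifa/: /p/ is a voiceless obstruent between vowels /o/ and /i/, so it voices to [b]. /k/ is a voiceless obstruent between vowels /i/ and /i/, so it voices to [g]. /f/ is a voiceless obstruent between vowels /i/ and /a/, so it voices to [v]. → [rijuavmobigiva].
/wishazopdo/: the rule's environment is not met; surfaces unchanged as [wishazopdo].

zadoedunweibui, bigluiboivie, rijuavmobigiva, wishazopdo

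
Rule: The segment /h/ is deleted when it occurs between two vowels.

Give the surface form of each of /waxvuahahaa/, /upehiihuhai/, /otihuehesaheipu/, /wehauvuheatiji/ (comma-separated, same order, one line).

waxvuaaaa, upeiiuai, otiueesaeipu, weauvueatiji

/waxvuahahaa/: /h/ occurs between vowels /a/ and /a/, so it deletes. /h/ occurs between vowels /a/ and /a/, so it deletes. → [waxvuaaaa].
/upehiihuhai/: /h/ occurs between vowels /e/ and /i/, so it deletes. /h/ occurs between vowels /i/ and /u/, so it deletes. /h/ occurs between vowels /u/ and /a/, so it deletes. → [upeiiuai].
/otihuehesaheipu/: /h/ occurs between vowels /i/ and /u/, so it deletes. /h/ occurs between vowels /e/ and /e/, so it deletes. /h/ occurs between vowels /a/ and /e/, so it deletes. → [otiueesaeipu].
/wehauvuheatiji/: /h/ occurs between vowels /e/ and /a/, so it deletes. /h/ occurs between vowels /u/ and /e/, so it deletes. → [weauvueatiji].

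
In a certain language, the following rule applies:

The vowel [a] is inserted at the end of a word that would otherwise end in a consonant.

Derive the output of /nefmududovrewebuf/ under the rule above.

the form ends in the consonant /f/, so [a] is inserted word-finally.
Surface form: [nefmududovrewebufa].

nefmududovrewebufa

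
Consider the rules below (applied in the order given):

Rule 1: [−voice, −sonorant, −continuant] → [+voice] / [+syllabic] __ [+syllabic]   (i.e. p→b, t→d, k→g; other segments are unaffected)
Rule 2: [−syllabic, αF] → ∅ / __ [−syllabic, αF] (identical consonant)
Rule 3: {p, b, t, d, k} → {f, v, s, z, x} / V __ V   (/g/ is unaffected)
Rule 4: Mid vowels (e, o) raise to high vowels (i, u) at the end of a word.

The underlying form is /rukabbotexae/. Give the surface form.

rugavozexai

Rule 1 (intervocalic voicing): /k/ is a voiceless stop between vowels /u/ and /a/, so it voices to [g]. /t/ is a voiceless stop between vowels /o/ and /e/, so it voices to [d]. /rukabbotexae/ → rugabbodexae.
Rule 2 (degemination): /bb/ is a geminate; the first /b/ deletes. /rugabbodexae/ → rugabodexae.
Rule 3 (intervocalic spirantization): /b/ is a stop between vowels /a/ and /o/, so it spirantizes to the fricative [v]. /d/ is a stop between vowels /o/ and /e/, so it spirantizes to the fricative [z]. /rugabodexae/ → rugavozexae.
Rule 4 (final vowel raising): /e/ is a mid vowel in word-final position, so it raises to [i]. /rugavozexae/ → rugavozexai.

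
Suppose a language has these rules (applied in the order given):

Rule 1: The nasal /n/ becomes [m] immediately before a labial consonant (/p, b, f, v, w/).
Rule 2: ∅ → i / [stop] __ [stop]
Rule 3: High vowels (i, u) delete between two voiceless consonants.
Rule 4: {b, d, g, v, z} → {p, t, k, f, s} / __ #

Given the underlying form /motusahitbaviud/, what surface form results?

motsahtibaviut

Rule 1 (nasal place assimilation): no segment meets the environment; /motusahitbaviud/ is unchanged.
Rule 2 (stop-cluster i-epenthesis): /t/ and /b/ form a stop–stop cluster, so [i] is inserted between them. /motusahitbaviud/ → motusahitibaviud.
Rule 3 (high vowel syncope): /u/ is a high vowel flanked by voiceless consonants /t/ and /s/, so it deletes. /i/ is a high vowel flanked by voiceless consonants /h/ and /t/, so it deletes. /motusahitibaviud/ → motsahtibaviud.
Rule 4 (final devoicing): /d/ is a voiced obstruent in word-final position, so it devoices to [t]. /motsahtibaviud/ → motsahtibaviut.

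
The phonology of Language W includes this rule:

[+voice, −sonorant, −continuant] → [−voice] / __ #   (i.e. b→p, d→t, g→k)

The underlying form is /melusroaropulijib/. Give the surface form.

melusroaropulijip

/b/ is a voiced stop in word-final position, so it devoices to [p].
Surface form: [melusroaropulijip].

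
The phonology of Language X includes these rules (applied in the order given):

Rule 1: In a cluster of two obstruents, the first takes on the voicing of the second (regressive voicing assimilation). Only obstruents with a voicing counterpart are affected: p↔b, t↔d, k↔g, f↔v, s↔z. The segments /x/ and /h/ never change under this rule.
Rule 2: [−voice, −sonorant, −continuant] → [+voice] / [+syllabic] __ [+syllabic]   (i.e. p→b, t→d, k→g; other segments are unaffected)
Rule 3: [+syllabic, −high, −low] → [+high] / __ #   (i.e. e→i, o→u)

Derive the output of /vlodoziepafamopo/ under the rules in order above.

Rule 1 (regressive voicing assimilation): no segment meets the environment; /vlodoziepafamopo/ is unchanged.
Rule 2 (intervocalic voicing): /p/ is a voiceless stop between vowels /e/ and /a/, so it voices to [b]. /p/ is a voiceless stop between vowels /o/ and /o/, so it voices to [b]. /vlodoziepafamopo/ → vlodoziebafamobo.
Rule 3 (final vowel raising): /o/ is a mid vowel in word-final position, so it raises to [u]. /vlodoziebafamobo/ → vlodoziebafamobu.

vlodoziebafamobu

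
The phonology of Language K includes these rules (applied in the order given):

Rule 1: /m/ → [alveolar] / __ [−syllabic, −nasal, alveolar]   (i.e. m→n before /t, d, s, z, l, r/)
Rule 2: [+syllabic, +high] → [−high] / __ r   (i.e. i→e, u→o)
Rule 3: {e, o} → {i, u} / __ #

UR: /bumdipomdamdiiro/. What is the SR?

bundipondandieru

Rule 1 (nasal place assimilation): /m/ precedes the alveolar consonant /d/, so it assimilates in place to [n]. /m/ precedes the alveolar consonant /d/, so it assimilates in place to [n]. /m/ precedes the alveolar consonant /d/, so it assimilates in place to [n]. /bumdipomdamdiiro/ → bundipondandiiro.
Rule 2 (pre-rhotic lowering): /i/ is a high vowel immediately before /r/, so it lowers to [e]. /bundipondandiiro/ → bundipondandiero.
Rule 3 (final vowel raising): /o/ is a mid vowel in word-final position, so it raises to [u]. /bundipondandiero/ → bundipondandieru.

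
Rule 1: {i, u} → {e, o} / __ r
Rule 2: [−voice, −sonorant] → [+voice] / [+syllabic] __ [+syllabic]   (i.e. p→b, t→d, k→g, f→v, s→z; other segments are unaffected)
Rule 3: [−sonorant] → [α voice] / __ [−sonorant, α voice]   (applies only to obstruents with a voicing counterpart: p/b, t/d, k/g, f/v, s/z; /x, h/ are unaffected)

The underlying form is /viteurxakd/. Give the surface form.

Rule 1 (pre-rhotic lowering): /u/ is a high vowel immediately before /r/, so it lowers to [o]. /viteurxakd/ → viteorxakd.
Rule 2 (intervocalic voicing): /t/ is a voiceless obstruent between vowels /i/ and /e/, so it voices to [d]. /viteorxakd/ → videorxakd.
Rule 3 (regressive voicing assimilation): /k/ precedes the voiced obstruent /d/, so it voices to [g] by assimilation. /videorxakd/ → videorxagd.

videorxagd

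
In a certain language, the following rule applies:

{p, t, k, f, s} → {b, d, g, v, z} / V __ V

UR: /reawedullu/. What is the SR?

reawedullu

No segment of /reawedullu/ meets the structural description of the rule, so the form surfaces unchanged.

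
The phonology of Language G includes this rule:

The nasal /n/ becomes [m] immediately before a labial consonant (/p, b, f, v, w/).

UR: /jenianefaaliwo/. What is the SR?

No segment of /jenianefaaliwo/ meets the structural description of the rule, so the form surfaces unchanged.

jenianefaaliwo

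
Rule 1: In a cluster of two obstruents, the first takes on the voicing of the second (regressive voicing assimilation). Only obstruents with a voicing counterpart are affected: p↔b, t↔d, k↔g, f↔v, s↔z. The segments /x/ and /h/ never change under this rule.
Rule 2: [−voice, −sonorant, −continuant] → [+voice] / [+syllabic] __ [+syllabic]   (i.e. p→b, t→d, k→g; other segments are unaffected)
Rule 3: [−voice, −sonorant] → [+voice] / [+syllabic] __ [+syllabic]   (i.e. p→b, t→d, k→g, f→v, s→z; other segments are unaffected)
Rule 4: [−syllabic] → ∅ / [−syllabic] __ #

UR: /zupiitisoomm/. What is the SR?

Rule 1 (regressive voicing assimilation): no segment meets the environment; /zupiitisoomm/ is unchanged.
Rule 2 (intervocalic voicing): /p/ is a voiceless stop between vowels /u/ and /i/, so it voices to [b]. /t/ is a voiceless stop between vowels /i/ and /i/, so it voices to [d]. /zupiitisoomm/ → zubiidisoomm.
Rule 3 (intervocalic voicing): /s/ is a voiceless obstruent between vowels /i/ and /o/, so it voices to [z]. /zubiidisoomm/ → zubiidizoomm.
Rule 4 (final cluster simplification): /m/ is the second consonant of a word-final cluster /mm/, so it deletes. /zubiidizoomm/ → zubiidizoom.

zubiidizoom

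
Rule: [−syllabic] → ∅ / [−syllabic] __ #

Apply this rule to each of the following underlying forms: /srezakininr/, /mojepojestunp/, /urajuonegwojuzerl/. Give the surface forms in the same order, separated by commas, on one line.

srezakinin, mojepojestun, urajuonegwojuzer

/srezakininr/: /r/ is the second consonant of a word-final cluster /nr/, so it deletes. → [srezakinin].
/mojepojestunp/: /p/ is the second consonant of a word-final cluster /np/, so it deletes. → [mojepojestun].
/urajuonegwojuzerl/: /l/ is the second consonant of a word-final cluster /rl/, so it deletes. → [urajuonegwojuzer].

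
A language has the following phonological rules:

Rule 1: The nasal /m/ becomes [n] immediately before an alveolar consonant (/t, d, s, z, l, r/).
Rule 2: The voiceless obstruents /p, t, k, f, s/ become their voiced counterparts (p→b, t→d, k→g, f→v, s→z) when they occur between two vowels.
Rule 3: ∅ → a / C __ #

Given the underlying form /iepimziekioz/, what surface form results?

iebinziegioza

Rule 1 (nasal place assimilation): /m/ precedes the alveolar consonant /z/, so it assimilates in place to [n]. /iepimziekioz/ → iepinziekioz.
Rule 2 (intervocalic voicing): /p/ is a voiceless obstruent between vowels /e/ and /i/, so it voices to [b]. /k/ is a voiceless obstruent between vowels /e/ and /i/, so it voices to [g]. /iepinziekioz/ → iebinziegioz.
Rule 3 (final a-epenthesis): the form ends in the consonant /z/, so [a] is inserted word-finally. /iebinziegioz/ → iebinziegioza.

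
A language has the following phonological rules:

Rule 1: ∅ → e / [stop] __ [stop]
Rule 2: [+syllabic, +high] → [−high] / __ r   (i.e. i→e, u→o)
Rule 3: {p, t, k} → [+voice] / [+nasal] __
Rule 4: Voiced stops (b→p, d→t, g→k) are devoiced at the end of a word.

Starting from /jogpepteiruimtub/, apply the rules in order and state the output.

jogepepeteeruimdup

Rule 1 (stop-cluster e-epenthesis): /g/ and /p/ form a stop–stop cluster, so [e] is inserted between them. /p/ and /t/ form a stop–stop cluster, so [e] is inserted between them. /jogpepteiruimtub/ → jogepepeteiruimtub.
Rule 2 (pre-rhotic lowering): /i/ is a high vowel immediately before /r/, so it lowers to [e]. /jogepepeteiruimtub/ → jogepepeteeruimtub.
Rule 3 (post-nasal voicing): /t/ is a voiceless stop immediately after the nasal /m/, so it voices to [d]. /jogepepeteeruimtub/ → jogepepeteeruimdub.
Rule 4 (final devoicing): /b/ is a voiced stop in word-final position, so it devoices to [p]. /jogepepeteeruimdub/ → jogepepeteeruimdup.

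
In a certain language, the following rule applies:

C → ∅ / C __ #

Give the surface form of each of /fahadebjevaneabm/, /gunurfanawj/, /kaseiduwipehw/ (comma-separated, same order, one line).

/fahadebjevaneabm/: /m/ is the second consonant of a word-final cluster /bm/, so it deletes. → [fahadebjevaneab].
/gunurfanawj/: /j/ is the second consonant of a word-final cluster /wj/, so it deletes. → [gunurfanaw].
/kaseiduwipehw/: /w/ is the second consonant of a word-final cluster /hw/, so it deletes. → [kaseiduwipeh].

fahadebjevaneab, gunurfanaw, kaseiduwipeh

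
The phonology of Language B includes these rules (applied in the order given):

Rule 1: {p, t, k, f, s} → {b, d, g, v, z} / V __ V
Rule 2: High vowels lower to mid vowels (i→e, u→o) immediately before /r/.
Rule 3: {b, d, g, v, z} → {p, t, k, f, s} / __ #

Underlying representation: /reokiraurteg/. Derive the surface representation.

reogeraortek

Rule 1 (intervocalic voicing): /k/ is a voiceless obstruent between vowels /o/ and /i/, so it voices to [g]. /reokiraurteg/ → reogiraurteg.
Rule 2 (pre-rhotic lowering): /i/ is a high vowel immediately before /r/, so it lowers to [e]. /u/ is a high vowel immediately before /r/, so it lowers to [o]. /reogiraurteg/ → reogeraorteg.
Rule 3 (final devoicing): /g/ is a voiced obstruent in word-final position, so it devoices to [k]. /reogeraorteg/ → reogeraortek.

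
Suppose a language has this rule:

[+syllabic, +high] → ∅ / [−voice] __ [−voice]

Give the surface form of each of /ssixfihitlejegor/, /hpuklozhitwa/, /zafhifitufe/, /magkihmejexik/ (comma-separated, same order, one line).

ssxfhtlejegor, hpklozhtwa, zafhftfe, magkhmejexk

/ssixfihitlejegor/: /i/ is a high vowel flanked by voiceless consonants /s/ and /x/, so it deletes. /i/ is a high vowel flanked by voiceless consonants /f/ and /h/, so it deletes. /i/ is a high vowel flanked by voiceless consonants /h/ and /t/, so it deletes. → [ssxfhtlejegor].
/hpuklozhitwa/: /u/ is a high vowel flanked by voiceless consonants /p/ and /k/, so it deletes. /i/ is a high vowel flanked by voiceless consonants /h/ and /t/, so it deletes. → [hpklozhtwa].
/zafhifitufe/: /i/ is a high vowel flanked by voiceless consonants /h/ and /f/, so it deletes. /i/ is a high vowel flanked by voiceless consonants /f/ and /t/, so it deletes. /u/ is a high vowel flanked by voiceless consonants /t/ and /f/, so it deletes. → [zafhftfe].
/magkihmejexik/: /i/ is a high vowel flanked by voiceless consonants /k/ and /h/, so it deletes. /i/ is a high vowel flanked by voiceless consonants /x/ and /k/, so it deletes. → [magkhmejexk].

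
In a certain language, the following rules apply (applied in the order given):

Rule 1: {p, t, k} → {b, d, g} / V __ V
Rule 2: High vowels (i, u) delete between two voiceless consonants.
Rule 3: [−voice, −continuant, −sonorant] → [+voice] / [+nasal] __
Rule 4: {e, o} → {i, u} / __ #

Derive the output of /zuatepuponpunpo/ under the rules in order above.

zuadebubonbunbu

Rule 1 (intervocalic voicing): /t/ is a voiceless stop between vowels /a/ and /e/, so it voices to [d]. /p/ is a voiceless stop between vowels /e/ and /u/, so it voices to [b]. /p/ is a voiceless stop between vowels /u/ and /o/, so it voices to [b]. /zuatepuponpunpo/ → zuadebubonpunpo.
Rule 2 (high vowel syncope): no segment meets the environment; /zuadebubonpunpo/ is unchanged.
Rule 3 (post-nasal voicing): /p/ is a voiceless stop immediately after the nasal /n/, so it voices to [b]. /p/ is a voiceless stop immediately after the nasal /n/, so it voices to [b]. /zuadebubonpunpo/ → zuadebubonbunbo.
Rule 4 (final vowel raising): /o/ is a mid vowel in word-final position, so it raises to [u]. /zuadebubonbunbo/ → zuadebubonbunbu.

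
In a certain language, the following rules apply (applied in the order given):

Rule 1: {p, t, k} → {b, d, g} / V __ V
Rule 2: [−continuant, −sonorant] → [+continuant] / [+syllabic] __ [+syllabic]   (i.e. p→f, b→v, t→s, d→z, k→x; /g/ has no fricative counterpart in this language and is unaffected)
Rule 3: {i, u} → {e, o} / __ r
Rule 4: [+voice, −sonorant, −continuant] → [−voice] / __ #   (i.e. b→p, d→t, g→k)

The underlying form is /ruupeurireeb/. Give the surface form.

ruuveorereep

Rule 1 (intervocalic voicing): /p/ is a voiceless stop between vowels /u/ and /e/, so it voices to [b]. /ruupeurireeb/ → ruubeurireeb.
Rule 2 (intervocalic spirantization): /b/ is a stop between vowels /u/ and /e/, so it spirantizes to the fricative [v]. /ruubeurireeb/ → ruuveurireeb.
Rule 3 (pre-rhotic lowering): /u/ is a high vowel immediately before /r/, so it lowers to [o]. /i/ is a high vowel immediately before /r/, so it lowers to [e]. /ruuveurireeb/ → ruuveorereeb.
Rule 4 (final devoicing): /b/ is a voiced stop in word-final position, so it devoices to [p]. /ruuveorereeb/ → ruuveorereep.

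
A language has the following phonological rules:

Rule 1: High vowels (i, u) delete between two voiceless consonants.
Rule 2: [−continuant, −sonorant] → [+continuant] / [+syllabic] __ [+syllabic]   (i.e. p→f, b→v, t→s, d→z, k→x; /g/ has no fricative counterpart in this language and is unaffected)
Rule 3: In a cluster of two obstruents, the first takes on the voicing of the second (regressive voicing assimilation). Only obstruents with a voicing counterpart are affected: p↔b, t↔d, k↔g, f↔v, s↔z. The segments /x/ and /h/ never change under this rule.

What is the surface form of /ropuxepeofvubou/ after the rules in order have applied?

Rule 1 (high vowel syncope): /u/ is a high vowel flanked by voiceless consonants /p/ and /x/, so it deletes. /ropuxepeofvubou/ → ropxepeofvubou.
Rule 2 (intervocalic spirantization): /p/ is a stop between vowels /e/ and /e/, so it spirantizes to the fricative [f]. /b/ is a stop between vowels /u/ and /o/, so it spirantizes to the fricative [v]. /ropxepeofvubou/ → ropxefeofvuvou.
Rule 3 (regressive voicing assimilation): /f/ precedes the voiced obstruent /v/, so it voices to [v] by assimilation. /ropxefeofvuvou/ → ropxefeovvuvou.

ropxefeovvuvou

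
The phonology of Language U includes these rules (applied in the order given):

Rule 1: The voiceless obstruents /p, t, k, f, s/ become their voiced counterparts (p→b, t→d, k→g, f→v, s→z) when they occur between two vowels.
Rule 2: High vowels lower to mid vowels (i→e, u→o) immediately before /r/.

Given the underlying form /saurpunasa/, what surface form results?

Rule 1 (intervocalic voicing): /s/ is a voiceless obstruent between vowels /a/ and /a/, so it voices to [z]. /saurpunasa/ → saurpunaza.
Rule 2 (pre-rhotic lowering): /u/ is a high vowel immediately before /r/, so it lowers to [o]. /saurpunaza/ → saorpunaza.

saorpunaza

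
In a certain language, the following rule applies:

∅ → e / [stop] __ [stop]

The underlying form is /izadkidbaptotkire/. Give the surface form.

/d/ and /k/ form a stop–stop cluster, so [e] is inserted between them.
/d/ and /b/ form a stop–stop cluster, so [e] is inserted between them.
/p/ and /t/ form a stop–stop cluster, so [e] is inserted between them.
/t/ and /k/ form a stop–stop cluster, so [e] is inserted between them.
Surface form: [izadekidebapetotekire].

izadekidebapetotekire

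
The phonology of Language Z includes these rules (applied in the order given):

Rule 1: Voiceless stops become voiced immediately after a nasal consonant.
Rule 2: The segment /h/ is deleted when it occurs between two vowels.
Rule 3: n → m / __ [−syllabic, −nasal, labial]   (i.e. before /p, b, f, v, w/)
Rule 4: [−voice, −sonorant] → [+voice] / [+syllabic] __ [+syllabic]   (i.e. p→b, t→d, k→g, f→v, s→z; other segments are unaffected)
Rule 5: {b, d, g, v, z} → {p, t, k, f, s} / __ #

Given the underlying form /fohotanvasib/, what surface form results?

Rule 1 (post-nasal voicing): no segment meets the environment; /fohotanvasib/ is unchanged.
Rule 2 (intervocalic h-deletion): /h/ occurs between vowels /o/ and /o/, so it deletes. /fohotanvasib/ → footanvasib.
Rule 3 (nasal place assimilation): /n/ precedes the labial consonant /v/, so it assimilates in place to [m]. /footanvasib/ → footamvasib.
Rule 4 (intervocalic voicing): /t/ is a voiceless obstruent between vowels /o/ and /a/, so it voices to [d]. /s/ is a voiceless obstruent between vowels /a/ and /i/, so it voices to [z]. /footamvasib/ → foodamvazib.
Rule 5 (final devoicing): /b/ is a voiced obstruent in word-final position, so it devoices to [p]. /foodamvazib/ → foodamvazip.

foodamvazip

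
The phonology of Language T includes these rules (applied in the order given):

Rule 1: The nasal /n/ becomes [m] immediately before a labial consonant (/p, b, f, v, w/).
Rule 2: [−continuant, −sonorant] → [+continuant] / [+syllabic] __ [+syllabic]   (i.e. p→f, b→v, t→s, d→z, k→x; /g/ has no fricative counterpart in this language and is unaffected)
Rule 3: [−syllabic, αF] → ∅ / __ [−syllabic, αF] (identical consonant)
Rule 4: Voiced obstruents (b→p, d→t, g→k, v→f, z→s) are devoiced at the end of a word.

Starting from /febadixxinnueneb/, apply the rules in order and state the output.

Rule 1 (nasal place assimilation): no segment meets the environment; /febadixxinnueneb/ is unchanged.
Rule 2 (intervocalic spirantization): /b/ is a stop between vowels /e/ and /a/, so it spirantizes to the fricative [v]. /d/ is a stop between vowels /a/ and /i/, so it spirantizes to the fricative [z]. /febadixxinnueneb/ → fevazixxinnueneb.
Rule 3 (degemination): /xx/ is a geminate; the first /x/ deletes. /nn/ is a geminate; the first /n/ deletes. /fevazixxinnueneb/ → fevazixinueneb.
Rule 4 (final devoicing): /b/ is a voiced obstruent in word-final position, so it devoices to [p]. /fevazixinueneb/ → fevazixinuenep.

fevazixinuenep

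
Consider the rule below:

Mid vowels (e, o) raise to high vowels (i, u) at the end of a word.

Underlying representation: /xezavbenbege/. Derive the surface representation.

xezavbenbegi

Scanning /xezavbenbege/: /e/ at position 2 is not in the conditioning environment; /e/ at position 7 is not in the conditioning environment; /e/ at position 10 is not in the conditioning environment; /e/ is a mid vowel in word-final position, so it raises to [i].
Result: [xezavbenbegi].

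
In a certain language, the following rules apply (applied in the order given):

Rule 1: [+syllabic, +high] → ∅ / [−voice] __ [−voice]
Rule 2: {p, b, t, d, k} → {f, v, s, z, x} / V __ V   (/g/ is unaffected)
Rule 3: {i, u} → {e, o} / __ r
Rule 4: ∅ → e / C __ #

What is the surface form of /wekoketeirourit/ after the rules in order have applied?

wexoxeseeroorite

Rule 1 (high vowel syncope): no segment meets the environment; /wekoketeirourit/ is unchanged.
Rule 2 (intervocalic spirantization): /k/ is a stop between vowels /e/ and /o/, so it spirantizes to the fricative [x]. /k/ is a stop between vowels /o/ and /e/, so it spirantizes to the fricative [x]. /t/ is a stop between vowels /e/ and /e/, so it spirantizes to the fricative [s]. /wekoketeirourit/ → wexoxeseirourit.
Rule 3 (pre-rhotic lowering): /i/ is a high vowel immediately before /r/, so it lowers to [e]. /u/ is a high vowel immediately before /r/, so it lowers to [o]. /wexoxeseirourit/ → wexoxeseeroorit.
Rule 4 (final e-epenthesis): the form ends in the consonant /t/, so [e] is inserted word-finally. /wexoxeseeroorit/ → wexoxeseeroorite.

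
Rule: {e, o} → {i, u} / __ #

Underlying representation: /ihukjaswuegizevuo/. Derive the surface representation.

ihukjaswuegizevuu

/o/ is a mid vowel in word-final position, so it raises to [u].
The other instances of /e/ do not occur in the required environment and remain unchanged.
Surface form: [ihukjaswuegizevuu].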